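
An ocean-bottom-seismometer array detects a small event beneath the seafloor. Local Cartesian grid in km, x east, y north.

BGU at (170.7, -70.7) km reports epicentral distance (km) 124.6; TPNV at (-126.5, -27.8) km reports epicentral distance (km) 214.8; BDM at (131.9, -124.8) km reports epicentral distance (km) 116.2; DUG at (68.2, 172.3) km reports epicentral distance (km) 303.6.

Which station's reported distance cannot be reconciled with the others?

Solve using three stations at a time. Using BGU, TPNV, DUG (subtract circle equations pairwise → linear system) gives (x, y) ≈ (61.8, -131.2).
Distances from that point to each station vs reported:
  BGU: calculated 124.6 vs reported 124.6 → residual 0.0 km
  TPNV: calculated 214.8 vs reported 214.8 → residual 0.0 km
  BDM: calculated 70.4 vs reported 116.2 → residual 45.8 km
  DUG: calculated 303.6 vs reported 303.6 → residual 0.0 km
BGU, TPNV, DUG are mutually consistent (residuals ≈ 0); BDM is off by 45.8 km.

BDM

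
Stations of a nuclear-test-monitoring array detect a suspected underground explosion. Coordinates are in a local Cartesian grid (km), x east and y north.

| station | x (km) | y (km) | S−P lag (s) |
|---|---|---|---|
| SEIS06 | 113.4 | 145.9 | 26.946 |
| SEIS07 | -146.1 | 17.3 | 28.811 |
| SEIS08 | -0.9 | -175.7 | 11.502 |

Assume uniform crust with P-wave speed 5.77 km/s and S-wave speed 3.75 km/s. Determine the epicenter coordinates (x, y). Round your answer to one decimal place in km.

Distance from S−P lag: d = Δt · v_P v_S / (v_P − v_S) = Δt · (5.77·3.75)/(5.77−3.75) ≈ 10.7116·Δt.
So d_SEIS06 = 288.64, d_SEIS07 = 308.61, d_SEIS08 = 123.21 km.
Circle about each station: (x − 113.4)² + (y − 145.9)² = 288.64²; (x + 146.1)² + (y − 17.3)² = 308.61²; (x + 0.9)² + (y + 175.7)² = 123.21².
Subtracting pairs of circle equations eliminates x²+y² and gives linear equations (the radical axes):
-519.0 x − 257.2 y = -24428.95
-228.6 x − 643.2 y = 64857.28
Solving the 2×2 system: x ≈ 117.8, y ≈ -142.7 km.
Check against SEIS06 (with the unrounded x, y): √((x − 113.4)²+(y − 145.9)²) = 288.63 ≈ 288.64 km. ✓

117.8 km east, -142.7 km north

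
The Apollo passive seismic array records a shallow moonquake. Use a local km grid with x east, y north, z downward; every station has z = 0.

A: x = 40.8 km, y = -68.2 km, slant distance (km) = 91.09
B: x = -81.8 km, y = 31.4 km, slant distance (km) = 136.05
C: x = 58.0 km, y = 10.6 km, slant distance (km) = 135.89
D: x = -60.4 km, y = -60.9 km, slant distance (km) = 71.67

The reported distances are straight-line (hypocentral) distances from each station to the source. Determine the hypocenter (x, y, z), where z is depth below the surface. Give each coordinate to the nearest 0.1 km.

Each station gives a sphere (x−x_i)² + (y−y_i)² + z² = d_i² (stations at z=0).
Subtracting the A sphere from B and C: z² cancels, leaving linear equations in x and y:
-245.2 x + 199.2 y = -8850.89
34.4 x + 157.6 y = -13008.22
Solving: x ≈ -26.295, y ≈ -76.800 km (keep extra digits for the depth step; rounded: -26.3, -76.8).
Then from the A sphere: z² = 91.09² − (x − 40.8)² − (y + 68.2)² with x = -26.295, y = -76.800, so z ≈ 61.006 ≈ 61.0 km.
Check against D (with the unrounded solution): distance 71.68 ≈ 71.67 km. ✓

x ≈ -26.3 km, y ≈ -76.8 km, depth ≈ 61.0 km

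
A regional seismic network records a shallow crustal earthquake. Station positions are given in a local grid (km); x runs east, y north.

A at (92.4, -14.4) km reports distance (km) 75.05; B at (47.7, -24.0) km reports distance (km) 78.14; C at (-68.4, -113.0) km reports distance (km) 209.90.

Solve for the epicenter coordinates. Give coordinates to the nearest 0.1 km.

Circle about each station: (x − 92.4)² + (y + 14.4)² = 75.05²; (x − 47.7)² + (y + 24.0)² = 78.14²; (x + 68.4)² + (y + 113.0)² = 209.90².
Subtracting the A equation from the B and C equations removes the quadratic terms:
-89.4 x − 19.2 y = -6367.19
-321.6 x − 197.2 y = -29723.07
Solving the 2×2 system: x ≈ 59.8, y ≈ 53.2 km.
Check against A (with the unrounded x, y): √((x − 92.4)²+(y + 14.4)²) = 75.07 ≈ 75.05 km. ✓

59.8 km east, 53.2 km north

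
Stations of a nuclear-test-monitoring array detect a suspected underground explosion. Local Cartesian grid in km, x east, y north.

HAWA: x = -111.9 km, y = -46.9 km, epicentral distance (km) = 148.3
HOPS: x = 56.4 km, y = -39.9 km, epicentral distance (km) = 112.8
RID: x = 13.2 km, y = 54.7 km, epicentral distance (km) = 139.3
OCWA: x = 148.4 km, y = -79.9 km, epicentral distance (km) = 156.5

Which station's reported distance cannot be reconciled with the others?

Solve using three stations at a time. Using HAWA, HOPS, OCWA (subtract circle equations pairwise → linear system) gives (x, y) ≈ (3.8, -139.6).
Distances from that point to each station vs reported:
  HAWA: calculated 148.2 vs reported 148.3 → residual 0.1 km
  HOPS: calculated 112.7 vs reported 112.8 → residual 0.1 km
  RID: calculated 194.5 vs reported 139.3 → residual 55.2 km
  OCWA: calculated 156.5 vs reported 156.5 → residual 0.0 km
HAWA, HOPS, OCWA are mutually consistent (residuals ≈ 0); RID is off by 55.2 km.

RID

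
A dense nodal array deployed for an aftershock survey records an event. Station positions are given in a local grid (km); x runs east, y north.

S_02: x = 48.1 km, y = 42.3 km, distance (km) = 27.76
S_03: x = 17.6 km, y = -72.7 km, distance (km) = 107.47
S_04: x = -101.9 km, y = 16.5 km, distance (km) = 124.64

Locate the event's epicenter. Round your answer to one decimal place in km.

(21.4, 34.7)

Circle about each station: (x − 48.1)² + (y − 42.3)² = 27.76²; (x − 17.6)² + (y + 72.7)² = 107.47²; (x + 101.9)² + (y − 16.5)² = 124.64².
Subtracting the S_02 equation from the S_03 and S_04 equations removes the quadratic terms:
-61.0 x − 230.0 y = -9287.03
-300.0 x − 51.6 y = -8211.55
Solving the 2×2 system: x ≈ 21.4, y ≈ 34.7 km.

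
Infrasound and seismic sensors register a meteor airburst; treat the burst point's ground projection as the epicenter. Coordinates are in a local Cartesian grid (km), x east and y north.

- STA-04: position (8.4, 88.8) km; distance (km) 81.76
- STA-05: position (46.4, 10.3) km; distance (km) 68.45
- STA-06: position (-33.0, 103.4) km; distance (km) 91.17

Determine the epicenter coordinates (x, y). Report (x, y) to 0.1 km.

Circle about each station: (x − 8.4)² + (y − 88.8)² = 81.76²; (x − 46.4)² + (y − 10.3)² = 68.45²; (x + 33.0)² + (y − 103.4)² = 91.17².
Subtracting the STA-04 equation from the STA-05 and STA-06 equations removes the quadratic terms:
76.0 x − 157.0 y = -3697.65
-82.8 x + 29.2 y = 2197.29
Solving the 2×2 system: x ≈ -22.0, y ≈ 12.9 km.

(-22.0, 12.9)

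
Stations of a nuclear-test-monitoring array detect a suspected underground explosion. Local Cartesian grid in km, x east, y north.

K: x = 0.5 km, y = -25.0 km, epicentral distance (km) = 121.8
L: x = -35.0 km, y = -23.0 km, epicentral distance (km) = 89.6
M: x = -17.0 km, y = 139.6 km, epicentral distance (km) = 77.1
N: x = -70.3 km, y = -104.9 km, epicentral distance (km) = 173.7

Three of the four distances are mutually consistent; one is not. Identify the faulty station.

K

Solve using three stations at a time. Using L, M, N (subtract circle equations pairwise → linear system) gives (x, y) ≈ (-41.5, 66.4).
Distances from that point to each station vs reported:
  K: calculated 100.6 vs reported 121.8 → residual 21.2 km
  L: calculated 89.7 vs reported 89.6 → residual 0.1 km
  M: calculated 77.2 vs reported 77.1 → residual 0.1 km
  N: calculated 173.7 vs reported 173.7 → residual 0.0 km
L, M, N are mutually consistent (residuals ≈ 0); K is off by 21.2 km.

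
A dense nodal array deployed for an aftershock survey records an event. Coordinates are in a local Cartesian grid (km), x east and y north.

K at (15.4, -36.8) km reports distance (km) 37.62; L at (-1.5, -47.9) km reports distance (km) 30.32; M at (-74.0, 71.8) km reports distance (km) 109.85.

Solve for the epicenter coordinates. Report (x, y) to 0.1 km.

Circle about each station: (x − 15.4)² + (y + 36.8)² = 37.62²; (x + 1.5)² + (y + 47.9)² = 30.32²; (x + 74.0)² + (y − 71.8)² = 109.85².
Subtracting the K equation from the L and M equations removes the quadratic terms:
-33.8 x − 22.2 y = 1201.22
-178.8 x + 217.2 y = -1611.92
Solving the 2×2 system: x ≈ -19.9, y ≈ -23.8 km.

-19.9 km east, -23.8 km north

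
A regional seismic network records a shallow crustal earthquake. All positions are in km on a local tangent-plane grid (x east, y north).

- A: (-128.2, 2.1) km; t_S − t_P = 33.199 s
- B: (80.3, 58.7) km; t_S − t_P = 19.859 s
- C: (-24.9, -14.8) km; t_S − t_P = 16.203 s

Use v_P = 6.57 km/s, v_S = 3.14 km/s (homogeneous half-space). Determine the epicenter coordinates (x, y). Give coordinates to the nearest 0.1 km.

Distance from S−P lag: d = Δt · v_P v_S / (v_P − v_S) = Δt · (6.57·3.14)/(6.57−3.14) ≈ 6.0145·Δt.
So d_A = 199.68, d_B = 119.44, d_C = 97.45 km.
Circle about each station: (x + 128.2)² + (y − 2.1)² = 199.68²; (x − 80.3)² + (y − 58.7)² = 119.44²; (x + 24.9)² + (y + 14.8)² = 97.45².
Subtracting pairs of circle equations eliminates x²+y² and gives linear equations (the radical axes):
417.0 x + 113.2 y = 19060.32
206.6 x − 33.8 y = 14775.00
Solving the 2×2 system: x ≈ 61.8, y ≈ -59.3 km.

x ≈ 61.8 km, y ≈ -59.3 km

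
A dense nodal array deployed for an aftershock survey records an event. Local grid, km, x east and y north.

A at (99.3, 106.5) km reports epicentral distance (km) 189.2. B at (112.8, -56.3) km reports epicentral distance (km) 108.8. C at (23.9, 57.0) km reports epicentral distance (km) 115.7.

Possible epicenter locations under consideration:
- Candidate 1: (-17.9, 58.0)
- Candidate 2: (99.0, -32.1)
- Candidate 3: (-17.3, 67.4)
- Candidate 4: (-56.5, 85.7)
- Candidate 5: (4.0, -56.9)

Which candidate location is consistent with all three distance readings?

For each candidate, compare |candidate − station| to the reported distance:
Candidate 1: residuals A 62.4, B 64.8, C 73.9 → max 73.9 km
Candidate 2: residuals A 50.6, B 80.9, C 0.8 → max 80.9 km
Candidate 3: residuals A 66.2, B 70.7, C 73.2 → max 73.2 km
Candidate 4: residuals A 32.0, B 112.2, C 30.3 → max 112.2 km
Candidate 5: residuals A 0.0, B 0.0, C 0.1 → max 0.1 km
Only Candidate 5 has all residuals ≈ 0.

Candidate 5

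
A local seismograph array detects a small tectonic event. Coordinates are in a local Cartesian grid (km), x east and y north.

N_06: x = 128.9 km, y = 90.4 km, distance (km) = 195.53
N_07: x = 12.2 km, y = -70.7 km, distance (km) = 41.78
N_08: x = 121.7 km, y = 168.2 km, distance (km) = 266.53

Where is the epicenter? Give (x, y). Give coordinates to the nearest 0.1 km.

x ≈ 50.0 km, y ≈ -88.5 km

Circle about each station: (x − 128.9)² + (y − 90.4)² = 195.53²; (x − 12.2)² + (y + 70.7)² = 41.78²; (x − 121.7)² + (y − 168.2)² = 266.53².
Subtracting the N_06 equation from the N_07 and N_08 equations removes the quadratic terms:
-233.4 x − 322.2 y = 16846.37
-14.4 x + 155.6 y = -14491.50
Solving the 2×2 system: x ≈ 50.0, y ≈ -88.5 km.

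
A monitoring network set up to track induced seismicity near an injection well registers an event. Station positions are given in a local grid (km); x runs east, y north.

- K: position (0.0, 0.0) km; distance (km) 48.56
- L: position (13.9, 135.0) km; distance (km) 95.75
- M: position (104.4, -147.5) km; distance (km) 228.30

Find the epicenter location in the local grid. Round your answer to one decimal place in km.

Circle about each station: x² + y² = 48.56²; (x − 13.9)² + (y − 135.0)² = 95.75²; (x − 104.4)² + (y + 147.5)² = 228.30².
Subtracting pairs of circle equations eliminates x²+y² and gives linear equations (the radical axes):
27.8 x + 270.0 y = 11608.22
208.8 x − 295.0 y = -17107.21
Solving the 2×2 system: x ≈ -18.5, y ≈ 44.9 km.
Check against K (with the unrounded x, y): √(x²+y²) = 48.56 ≈ 48.56 km. ✓

x ≈ -18.5 km, y ≈ 44.9 km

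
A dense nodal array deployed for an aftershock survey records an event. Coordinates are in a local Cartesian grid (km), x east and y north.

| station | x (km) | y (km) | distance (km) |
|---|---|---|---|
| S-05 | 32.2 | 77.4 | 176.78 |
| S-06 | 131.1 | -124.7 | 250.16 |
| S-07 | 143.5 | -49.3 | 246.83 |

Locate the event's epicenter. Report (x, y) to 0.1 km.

Circle about each station: (x − 32.2)² + (y − 77.4)² = 176.78²; (x − 131.1)² + (y + 124.7)² = 250.16²; (x − 143.5)² + (y + 49.3)² = 246.83².
Subtracting the S-05 equation from the S-06 and S-07 equations removes the quadratic terms:
197.8 x − 404.2 y = -5619.16
222.6 x − 253.4 y = -13678.74
Solving the 2×2 system: x ≈ -103.0, y ≈ -36.5 km.
Check against S-05 (with the unrounded x, y): √((x − 32.2)²+(y − 77.4)²) = 176.79 ≈ 176.78 km. ✓

-103.0 km east, -36.5 km north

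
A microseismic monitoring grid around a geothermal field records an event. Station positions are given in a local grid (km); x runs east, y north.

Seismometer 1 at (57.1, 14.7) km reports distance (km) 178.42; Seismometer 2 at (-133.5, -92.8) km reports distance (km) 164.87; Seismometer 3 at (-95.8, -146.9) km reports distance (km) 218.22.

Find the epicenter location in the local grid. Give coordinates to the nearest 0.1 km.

-112.3 km east, 70.7 km north

Circle about each station: (x − 57.1)² + (y − 14.7)² = 178.42²; (x + 133.5)² + (y + 92.8)² = 164.87²; (x + 95.8)² + (y + 146.9)² = 218.22².
Subtracting the Seismometer 1 equation from the Seismometer 2 and Seismometer 3 equations removes the quadratic terms:
-381.2 x − 215.0 y = 27609.17
-305.8 x − 323.2 y = 11494.48
Solving the 2×2 system: x ≈ -112.3, y ≈ 70.7 km.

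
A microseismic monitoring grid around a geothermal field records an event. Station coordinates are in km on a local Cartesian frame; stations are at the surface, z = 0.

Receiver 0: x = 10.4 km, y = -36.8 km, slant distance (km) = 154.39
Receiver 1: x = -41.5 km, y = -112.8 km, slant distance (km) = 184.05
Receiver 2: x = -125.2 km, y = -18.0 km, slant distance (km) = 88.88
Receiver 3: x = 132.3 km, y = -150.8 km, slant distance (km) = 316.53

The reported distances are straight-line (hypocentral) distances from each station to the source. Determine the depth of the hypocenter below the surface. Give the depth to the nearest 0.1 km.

depth ≈ 50.4 km

Each station gives a sphere (x−x_i)² + (y−y_i)² + z² = d_i² (stations at z=0).
Subtracting the Receiver 0 sphere from Receiver 1 and Receiver 2: z² cancels, leaving linear equations in x and y:
-103.8 x − 152.0 y = 2945.56
-271.2 x + 37.6 y = 30473.26
Solving: x ≈ -105.100, y ≈ 52.394 km (keep extra digits for the depth step; rounded: -105.1, 52.4).
Then from the Receiver 0 sphere: z² = 154.39² − (x − 10.4)² − (y + 36.8)² with x = -105.100, y = 52.394, so z ≈ 50.403 ≈ 50.4 km.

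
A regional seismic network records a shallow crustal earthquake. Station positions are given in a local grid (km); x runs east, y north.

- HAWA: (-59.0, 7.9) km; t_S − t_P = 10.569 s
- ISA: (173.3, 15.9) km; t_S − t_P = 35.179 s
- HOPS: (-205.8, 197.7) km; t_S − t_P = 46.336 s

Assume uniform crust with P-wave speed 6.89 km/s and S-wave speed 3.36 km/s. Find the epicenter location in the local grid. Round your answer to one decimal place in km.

x ≈ -44.6 km, y ≈ -59.9 km

Distance from S−P lag: d = Δt · v_P v_S / (v_P − v_S) = Δt · (6.89·3.36)/(6.89−3.36) ≈ 6.5582·Δt.
So d_HAWA = 69.31, d_ISA = 230.71, d_HOPS = 303.88 km.
Circle about each station: (x + 59.0)² + (y − 7.9)² = 69.31²; (x − 173.3)² + (y − 15.9)² = 230.71²; (x + 205.8)² + (y − 197.7)² = 303.88².
Subtracting the HAWA equation from the ISA and HOPS equations removes the quadratic terms:
464.6 x + 16.0 y = -21680.94
-293.6 x + 379.6 y = -9643.66
Solving the 2×2 system: x ≈ -44.6, y ≈ -59.9 km.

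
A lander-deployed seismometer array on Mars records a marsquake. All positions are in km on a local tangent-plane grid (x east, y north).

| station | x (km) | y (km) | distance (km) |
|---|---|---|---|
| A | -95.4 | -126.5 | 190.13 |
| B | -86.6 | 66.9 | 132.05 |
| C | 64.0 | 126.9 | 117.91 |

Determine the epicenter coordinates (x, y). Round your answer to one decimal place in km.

33.9 km east, 12.9 km north

Circle about each station: (x + 95.4)² + (y + 126.5)² = 190.13²; (x + 86.6)² + (y − 66.9)² = 132.05²; (x − 64.0)² + (y − 126.9)² = 117.91².
Subtracting pairs of circle equations eliminates x²+y² and gives linear equations (the radical axes):
17.6 x + 386.8 y = 5583.97
318.8 x + 506.8 y = 17342.85
Solving the 2×2 system: x ≈ 33.9, y ≈ 12.9 km.
Check against A (with the unrounded x, y): √((x + 95.4)²+(y + 126.5)²) = 190.13 ≈ 190.13 km. ✓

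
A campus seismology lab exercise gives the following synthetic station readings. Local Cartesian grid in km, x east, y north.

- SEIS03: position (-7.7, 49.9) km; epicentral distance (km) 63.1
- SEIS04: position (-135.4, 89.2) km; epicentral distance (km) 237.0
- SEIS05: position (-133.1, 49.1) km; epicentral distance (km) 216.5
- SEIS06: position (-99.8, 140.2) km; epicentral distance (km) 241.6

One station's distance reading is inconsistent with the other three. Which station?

SEIS03

Solve using three stations at a time. Using SEIS04, SEIS05, SEIS06 (subtract circle equations pairwise → linear system) gives (x, y) ≈ (66.3, -35.3).
Distances from that point to each station vs reported:
  SEIS03: calculated 112.8 vs reported 63.1 → residual 49.7 km
  SEIS04: calculated 237.0 vs reported 237.0 → residual 0.0 km
  SEIS05: calculated 216.5 vs reported 216.5 → residual 0.0 km
  SEIS06: calculated 241.6 vs reported 241.6 → residual 0.0 km
SEIS04, SEIS05, SEIS06 are mutually consistent (residuals ≈ 0); SEIS03 is off by 49.7 km.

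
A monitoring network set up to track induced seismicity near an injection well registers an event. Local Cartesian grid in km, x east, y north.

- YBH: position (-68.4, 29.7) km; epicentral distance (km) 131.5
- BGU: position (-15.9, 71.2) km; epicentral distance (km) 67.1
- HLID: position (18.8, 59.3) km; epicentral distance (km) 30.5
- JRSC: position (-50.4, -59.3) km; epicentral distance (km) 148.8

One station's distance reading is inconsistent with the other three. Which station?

Solve using three stations at a time. Using BGU, HLID, JRSC (subtract circle equations pairwise → linear system) gives (x, y) ≈ (48.4, 52.0).
Distances from that point to each station vs reported:
  YBH: calculated 118.9 vs reported 131.5 → residual 12.6 km
  BGU: calculated 67.1 vs reported 67.1 → residual 0.0 km
  HLID: calculated 30.5 vs reported 30.5 → residual 0.0 km
  JRSC: calculated 148.8 vs reported 148.8 → residual 0.0 km
BGU, HLID, JRSC are mutually consistent (residuals ≈ 0); YBH is off by 12.6 km.

YBH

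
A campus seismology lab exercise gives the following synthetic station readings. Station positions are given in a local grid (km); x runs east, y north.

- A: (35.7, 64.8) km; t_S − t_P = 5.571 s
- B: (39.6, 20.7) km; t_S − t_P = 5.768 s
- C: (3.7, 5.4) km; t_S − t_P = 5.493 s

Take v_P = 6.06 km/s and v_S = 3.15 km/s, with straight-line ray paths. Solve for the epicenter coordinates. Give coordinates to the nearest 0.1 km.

x ≈ 7.8 km, y ≈ 41.2 km

Distance from S−P lag: d = Δt · v_P v_S / (v_P − v_S) = Δt · (6.06·3.15)/(6.06−3.15) ≈ 6.5598·Δt.
So d_A = 36.54, d_B = 37.84, d_C = 36.03 km.
Circle about each station: (x − 35.7)² + (y − 64.8)² = 36.54²; (x − 39.6)² + (y − 20.7)² = 37.84²; (x − 3.7)² + (y − 5.4)² = 36.03².
Subtracting pairs of circle equations eliminates x²+y² and gives linear equations (the radical axes):
7.8 x − 88.2 y = -3573.57
-64.0 x − 118.8 y = -5393.67
Solving the 2×2 system: x ≈ 7.8, y ≈ 41.2 km.
Check against A (with the unrounded x, y): √((x − 35.7)²+(y − 64.8)²) = 36.55 ≈ 36.54 km. ✓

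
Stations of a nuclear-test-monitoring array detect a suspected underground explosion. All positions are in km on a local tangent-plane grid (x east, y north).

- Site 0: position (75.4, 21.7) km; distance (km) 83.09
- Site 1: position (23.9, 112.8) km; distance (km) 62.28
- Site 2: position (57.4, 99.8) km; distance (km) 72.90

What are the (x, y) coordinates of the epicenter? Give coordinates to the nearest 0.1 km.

(-0.5, 55.5)

Circle about each station: (x − 75.4)² + (y − 21.7)² = 83.09²; (x − 23.9)² + (y − 112.8)² = 62.28²; (x − 57.4)² + (y − 99.8)² = 72.90².
Subtracting the Site 0 equation from the Site 1 and Site 2 equations removes the quadratic terms:
-103.0 x + 182.2 y = 10164.15
-36.0 x + 156.2 y = 8688.29
Solving the 2×2 system: x ≈ -0.5, y ≈ 55.5 km.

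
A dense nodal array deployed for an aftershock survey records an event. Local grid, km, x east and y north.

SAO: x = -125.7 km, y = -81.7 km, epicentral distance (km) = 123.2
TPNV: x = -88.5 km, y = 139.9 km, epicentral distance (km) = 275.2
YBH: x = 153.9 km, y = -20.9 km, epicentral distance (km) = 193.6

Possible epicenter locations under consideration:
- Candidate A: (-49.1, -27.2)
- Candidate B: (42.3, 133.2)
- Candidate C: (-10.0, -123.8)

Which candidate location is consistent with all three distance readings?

For each candidate, compare |candidate − station| to the reported distance:
Candidate A: residuals SAO 29.2, TPNV 103.5, YBH 9.5 → max 103.5 km
Candidate B: residuals SAO 149.6, TPNV 144.2, YBH 3.3 → max 149.6 km
Candidate C: residuals SAO 0.1, TPNV 0.1, YBH 0.1 → max 0.1 km
Only Candidate C has all residuals ≈ 0.

Candidate C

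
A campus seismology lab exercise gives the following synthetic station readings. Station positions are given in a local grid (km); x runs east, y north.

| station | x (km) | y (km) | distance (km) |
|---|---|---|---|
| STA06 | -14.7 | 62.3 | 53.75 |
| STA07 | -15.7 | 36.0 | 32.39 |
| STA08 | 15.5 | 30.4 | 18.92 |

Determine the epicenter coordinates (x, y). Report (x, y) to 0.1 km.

Circle about each station: (x + 14.7)² + (y − 62.3)² = 53.75²; (x + 15.7)² + (y − 36.0)² = 32.39²; (x − 15.5)² + (y − 30.4)² = 18.92².
Subtracting pairs of circle equations eliminates x²+y² and gives linear equations (the radical axes):
-2.0 x − 52.6 y = -714.94
60.4 x − 63.8 y = -401.87
Solving the 2×2 system: x ≈ 7.4, y ≈ 13.3 km.

(7.4, 13.3)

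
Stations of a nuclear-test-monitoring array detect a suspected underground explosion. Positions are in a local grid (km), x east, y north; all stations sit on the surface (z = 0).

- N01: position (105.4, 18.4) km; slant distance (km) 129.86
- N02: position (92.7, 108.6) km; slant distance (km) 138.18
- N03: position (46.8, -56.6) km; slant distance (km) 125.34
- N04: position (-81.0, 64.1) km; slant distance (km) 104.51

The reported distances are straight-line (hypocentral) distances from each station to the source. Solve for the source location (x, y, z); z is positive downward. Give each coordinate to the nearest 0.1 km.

Each station gives a sphere (x−x_i)² + (y−y_i)² + z² = d_i² (stations at z=0).
Subtracting the N01 sphere from N02 and N03: z² cancels, leaving linear equations in x and y:
-25.4 x + 180.4 y = 6709.44
-117.2 x − 150.0 y = -4900.42
Solving: x ≈ -4.904, y ≈ 36.501 km (keep extra digits for the depth step; rounded: -4.9, 36.5).
Then from the N01 sphere: z² = 129.86² − (x − 105.4)² − (y − 18.4)² with x = -4.904, y = 36.501, so z ≈ 66.098 ≈ 66.1 km.

x ≈ -4.9 km, y ≈ 36.5 km, depth ≈ 66.1 km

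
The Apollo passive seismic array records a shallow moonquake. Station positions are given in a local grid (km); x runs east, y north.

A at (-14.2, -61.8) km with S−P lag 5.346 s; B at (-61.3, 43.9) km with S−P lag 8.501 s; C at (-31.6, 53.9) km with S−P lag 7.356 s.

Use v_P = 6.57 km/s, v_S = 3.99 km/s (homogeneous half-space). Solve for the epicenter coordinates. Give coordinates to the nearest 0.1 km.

Distance from S−P lag: d = Δt · v_P v_S / (v_P − v_S) = Δt · (6.57·3.99)/(6.57−3.99) ≈ 10.1606·Δt.
So d_A = 54.32, d_B = 86.38, d_C = 74.74 km.
Circle about each station: (x + 14.2)² + (y + 61.8)² = 54.32²; (x + 61.3)² + (y − 43.9)² = 86.38²; (x + 31.6)² + (y − 53.9)² = 74.74².
Subtracting pairs of circle equations eliminates x²+y² and gives linear equations (the radical axes):
-94.2 x + 211.4 y = -2846.82
-34.8 x + 231.4 y = -2752.52
Solving the 2×2 system: x ≈ 5.3, y ≈ -11.1 km.

x ≈ 5.3 km, y ≈ -11.1 km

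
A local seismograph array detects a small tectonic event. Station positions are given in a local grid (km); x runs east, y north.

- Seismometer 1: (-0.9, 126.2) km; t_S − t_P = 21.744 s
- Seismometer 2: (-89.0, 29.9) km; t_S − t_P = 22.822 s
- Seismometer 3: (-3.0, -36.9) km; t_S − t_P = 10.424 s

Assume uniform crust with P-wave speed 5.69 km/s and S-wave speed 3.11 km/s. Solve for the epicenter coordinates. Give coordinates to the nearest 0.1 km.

Distance from S−P lag: d = Δt · v_P v_S / (v_P − v_S) = Δt · (5.69·3.11)/(5.69−3.11) ≈ 6.8589·Δt.
So d_Seismometer 1 = 149.14, d_Seismometer 2 = 156.53, d_Seismometer 3 = 71.50 km.
Circle about each station: (x + 0.9)² + (y − 126.2)² = 149.14²; (x + 89.0)² + (y − 29.9)² = 156.53²; (x + 3.0)² + (y + 36.9)² = 71.50².
Subtracting the Seismometer 1 equation from the Seismometer 2 and Seismometer 3 equations removes the quadratic terms:
-176.2 x − 192.6 y = -9371.14
-4.2 x − 326.2 y = 2573.85
Solving the 2×2 system: x ≈ 62.7, y ≈ -8.7 km.

x ≈ 62.7 km, y ≈ -8.7 km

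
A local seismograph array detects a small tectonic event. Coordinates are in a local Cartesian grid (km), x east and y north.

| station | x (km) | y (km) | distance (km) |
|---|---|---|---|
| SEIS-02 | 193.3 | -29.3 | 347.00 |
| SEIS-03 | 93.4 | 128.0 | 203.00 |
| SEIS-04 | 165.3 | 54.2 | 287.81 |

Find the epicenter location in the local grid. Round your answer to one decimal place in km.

x ≈ -109.2 km, y ≈ 140.7 km

Circle about each station: (x − 193.3)² + (y + 29.3)² = 347.00²; (x − 93.4)² + (y − 128.0)² = 203.00²; (x − 165.3)² + (y − 54.2)² = 287.81².
Subtracting the SEIS-02 equation from the SEIS-03 and SEIS-04 equations removes the quadratic terms:
-199.8 x + 314.6 y = 66084.18
-56.0 x + 167.0 y = 29612.75
Solving the 2×2 system: x ≈ -109.2, y ≈ 140.7 km.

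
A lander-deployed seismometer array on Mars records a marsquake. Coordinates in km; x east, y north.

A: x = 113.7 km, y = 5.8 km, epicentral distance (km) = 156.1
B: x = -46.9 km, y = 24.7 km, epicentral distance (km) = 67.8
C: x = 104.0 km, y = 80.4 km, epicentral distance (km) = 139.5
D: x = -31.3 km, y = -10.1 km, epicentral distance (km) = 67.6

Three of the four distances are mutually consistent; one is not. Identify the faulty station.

Solve using three stations at a time. Using A, C, D (subtract circle equations pairwise → linear system) gives (x, y) ≈ (-33.6, 57.5).
Distances from that point to each station vs reported:
  A: calculated 156.1 vs reported 156.1 → residual 0.0 km
  B: calculated 35.4 vs reported 67.8 → residual 32.4 km
  C: calculated 139.5 vs reported 139.5 → residual 0.0 km
  D: calculated 67.6 vs reported 67.6 → residual 0.0 km
A, C, D are mutually consistent (residuals ≈ 0); B is off by 32.4 km.

B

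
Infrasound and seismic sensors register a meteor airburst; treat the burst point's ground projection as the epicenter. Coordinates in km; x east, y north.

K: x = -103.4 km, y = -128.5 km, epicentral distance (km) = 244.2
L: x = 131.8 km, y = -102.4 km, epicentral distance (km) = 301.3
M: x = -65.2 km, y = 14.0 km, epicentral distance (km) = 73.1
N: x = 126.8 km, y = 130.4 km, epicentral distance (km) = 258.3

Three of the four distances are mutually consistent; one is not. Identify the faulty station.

K

Solve using three stations at a time. Using L, M, N (subtract circle equations pairwise → linear system) gives (x, y) ≈ (-121.8, 60.3).
Distances from that point to each station vs reported:
  K: calculated 189.7 vs reported 244.2 → residual 54.5 km
  L: calculated 301.3 vs reported 301.3 → residual 0.0 km
  M: calculated 73.1 vs reported 73.1 → residual 0.0 km
  N: calculated 258.3 vs reported 258.3 → residual 0.0 km
L, M, N are mutually consistent (residuals ≈ 0); K is off by 54.5 km.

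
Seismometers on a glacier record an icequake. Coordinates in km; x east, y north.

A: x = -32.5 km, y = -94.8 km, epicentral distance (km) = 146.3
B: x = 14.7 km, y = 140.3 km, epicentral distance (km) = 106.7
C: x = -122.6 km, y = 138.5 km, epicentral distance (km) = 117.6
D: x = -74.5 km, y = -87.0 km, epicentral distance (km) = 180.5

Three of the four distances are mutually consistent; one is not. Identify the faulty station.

Solve using three stations at a time. Using A, B, C (subtract circle equations pairwise → linear system) gives (x, y) ≈ (-43.9, 51.1).
Distances from that point to each station vs reported:
  A: calculated 146.3 vs reported 146.3 → residual 0.0 km
  B: calculated 106.7 vs reported 106.7 → residual 0.0 km
  C: calculated 117.6 vs reported 117.6 → residual 0.0 km
  D: calculated 141.4 vs reported 180.5 → residual 39.1 km
A, B, C are mutually consistent (residuals ≈ 0); D is off by 39.1 km.

D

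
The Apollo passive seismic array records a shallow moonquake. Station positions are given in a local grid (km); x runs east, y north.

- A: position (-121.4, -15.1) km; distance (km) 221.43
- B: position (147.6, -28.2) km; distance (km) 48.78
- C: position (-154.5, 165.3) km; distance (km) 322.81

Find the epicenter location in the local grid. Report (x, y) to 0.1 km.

99.2 km east, -34.3 km north

Circle about each station: (x + 121.4)² + (y + 15.1)² = 221.43²; (x − 147.6)² + (y + 28.2)² = 48.78²; (x + 154.5)² + (y − 165.3)² = 322.81².
Subtracting pairs of circle equations eliminates x²+y² and gives linear equations (the radical axes):
538.0 x − 26.2 y = 54266.79
-66.2 x + 360.8 y = -18946.68
Solving the 2×2 system: x ≈ 99.2, y ≈ -34.3 km.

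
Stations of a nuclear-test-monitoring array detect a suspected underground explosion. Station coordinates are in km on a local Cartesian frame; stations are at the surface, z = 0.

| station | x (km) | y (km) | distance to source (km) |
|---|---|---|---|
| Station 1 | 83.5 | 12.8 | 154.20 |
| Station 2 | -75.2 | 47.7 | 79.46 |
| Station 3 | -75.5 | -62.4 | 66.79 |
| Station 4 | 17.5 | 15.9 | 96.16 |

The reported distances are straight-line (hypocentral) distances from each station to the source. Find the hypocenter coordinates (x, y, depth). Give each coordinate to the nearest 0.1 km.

Each station gives a sphere (x−x_i)² + (y−y_i)² + z² = d_i² (stations at z=0).
Subtracting the Station 1 sphere from Station 2 and Station 3: z² cancels, leaving linear equations in x and y:
-317.4 x + 69.8 y = 18257.99
-318.0 x − 150.4 y = 21774.66
Solving: x ≈ -60.999, y ≈ -15.804 km (keep extra digits for the depth step; rounded: -61.0, -15.8).
Then from the Station 1 sphere: z² = 154.20² − (x − 83.5)² − (y − 12.8)² with x = -60.999, y = -15.804, so z ≈ 45.601 ≈ 45.6 km.
Check against Station 4 (with the unrounded solution): distance 96.16 ≈ 96.16 km. ✓

x ≈ -61.0 km, y ≈ -15.8 km, depth ≈ 45.6 km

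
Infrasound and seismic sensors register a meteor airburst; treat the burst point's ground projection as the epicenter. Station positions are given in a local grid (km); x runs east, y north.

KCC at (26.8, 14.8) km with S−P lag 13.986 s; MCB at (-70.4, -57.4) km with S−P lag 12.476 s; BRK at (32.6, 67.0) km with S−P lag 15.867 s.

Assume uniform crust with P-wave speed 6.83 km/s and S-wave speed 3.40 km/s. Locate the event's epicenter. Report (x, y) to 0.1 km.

Distance from S−P lag: d = Δt · v_P v_S / (v_P − v_S) = Δt · (6.83·3.40)/(6.83−3.40) ≈ 6.7703·Δt.
So d_KCC = 94.69, d_MCB = 84.47, d_BRK = 107.42 km.
Circle about each station: (x − 26.8)² + (y − 14.8)² = 94.69²; (x + 70.4)² + (y + 57.4)² = 84.47²; (x − 32.6)² + (y − 67.0)² = 107.42².
Subtracting pairs of circle equations eliminates x²+y² and gives linear equations (the radical axes):
-194.4 x − 144.4 y = 9144.66
11.6 x + 104.4 y = 2041.62
Solving the 2×2 system: x ≈ -67.1, y ≈ 27.0 km.
Check against KCC (with the unrounded x, y): √((x − 26.8)²+(y − 14.8)²) = 94.70 ≈ 94.69 km. ✓

(-67.1, 27.0)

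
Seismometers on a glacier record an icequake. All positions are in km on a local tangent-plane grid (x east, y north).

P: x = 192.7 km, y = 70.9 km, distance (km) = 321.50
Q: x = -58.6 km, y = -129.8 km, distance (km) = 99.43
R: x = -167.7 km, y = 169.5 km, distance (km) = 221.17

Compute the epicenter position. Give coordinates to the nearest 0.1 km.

x ≈ -107.8 km, y ≈ -43.4 km

Circle about each station: (x − 192.7)² + (y − 70.9)² = 321.50²; (x + 58.6)² + (y + 129.8)² = 99.43²; (x + 167.7)² + (y − 169.5)² = 221.17².
Subtracting the P equation from the Q and R equations removes the quadratic terms:
-502.6 x − 401.4 y = 71597.83
-720.8 x + 197.2 y = 69139.52
Solving the 2×2 system: x ≈ -107.8, y ≈ -43.4 km.
Check against P (with the unrounded x, y): √((x − 192.7)²+(y − 70.9)²) = 321.50 ≈ 321.50 km. ✓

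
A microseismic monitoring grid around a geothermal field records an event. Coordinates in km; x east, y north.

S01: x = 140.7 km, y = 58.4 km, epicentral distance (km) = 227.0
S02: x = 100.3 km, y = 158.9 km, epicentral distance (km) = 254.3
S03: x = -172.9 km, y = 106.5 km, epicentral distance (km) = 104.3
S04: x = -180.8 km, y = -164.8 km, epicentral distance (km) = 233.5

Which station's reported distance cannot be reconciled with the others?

S02

Solve using three stations at a time. Using S01, S03, S04 (subtract circle equations pairwise → linear system) gives (x, y) ≈ (-86.1, 48.6).
Distances from that point to each station vs reported:
  S01: calculated 227.0 vs reported 227.0 → residual 0.0 km
  S02: calculated 216.6 vs reported 254.3 → residual 37.7 km
  S03: calculated 104.3 vs reported 104.3 → residual 0.0 km
  S04: calculated 233.5 vs reported 233.5 → residual 0.0 km
S01, S03, S04 are mutually consistent (residuals ≈ 0); S02 is off by 37.7 km.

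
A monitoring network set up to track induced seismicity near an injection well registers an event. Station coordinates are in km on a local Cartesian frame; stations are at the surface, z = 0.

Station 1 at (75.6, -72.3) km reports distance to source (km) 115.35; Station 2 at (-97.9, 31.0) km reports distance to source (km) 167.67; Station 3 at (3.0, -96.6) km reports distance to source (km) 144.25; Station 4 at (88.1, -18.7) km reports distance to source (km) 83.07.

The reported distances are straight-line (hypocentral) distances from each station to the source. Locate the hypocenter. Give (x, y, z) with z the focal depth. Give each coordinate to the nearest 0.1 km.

Each station gives a sphere (x−x_i)² + (y−y_i)² + z² = d_i² (stations at z=0).
Subtracting the Station 1 sphere from Station 2 and Station 3: z² cancels, leaving linear equations in x and y:
-347.0 x + 206.6 y = -15204.85
-145.2 x − 48.6 y = -9104.53
Solving: x ≈ 55.907, y ≈ 20.305 km (keep extra digits for the depth step; rounded: 55.9, 20.3).
Then from the Station 1 sphere: z² = 115.35² − (x − 75.6)² − (y + 72.3)² with x = 55.907, y = 20.305, so z ≈ 65.895 ≈ 65.9 km.

x ≈ 55.9 km, y ≈ 20.3 km, depth ≈ 65.9 km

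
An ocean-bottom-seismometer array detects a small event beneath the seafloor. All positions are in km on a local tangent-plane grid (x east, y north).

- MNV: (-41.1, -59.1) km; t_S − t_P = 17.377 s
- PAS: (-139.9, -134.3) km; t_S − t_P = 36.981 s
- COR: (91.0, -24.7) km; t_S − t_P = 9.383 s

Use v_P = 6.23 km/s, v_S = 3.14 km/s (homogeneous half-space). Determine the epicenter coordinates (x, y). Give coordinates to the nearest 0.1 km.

Distance from S−P lag: d = Δt · v_P v_S / (v_P − v_S) = Δt · (6.23·3.14)/(6.23−3.14) ≈ 6.3308·Δt.
So d_MNV = 110.01, d_PAS = 234.12, d_COR = 59.40 km.
Circle about each station: (x + 41.1)² + (y + 59.1)² = 110.01²; (x + 139.9)² + (y + 134.3)² = 234.12²; (x − 91.0)² + (y + 24.7)² = 59.40².
Subtracting the MNV equation from the PAS and COR equations removes the quadratic terms:
-197.6 x − 150.4 y = -10283.49
264.2 x + 68.8 y = 12282.91
Solving the 2×2 system: x ≈ 43.6, y ≈ 11.1 km.
Check against MNV (with the unrounded x, y): √((x + 41.1)²+(y + 59.1)²) = 110.00 ≈ 110.01 km. ✓

(43.6, 11.1)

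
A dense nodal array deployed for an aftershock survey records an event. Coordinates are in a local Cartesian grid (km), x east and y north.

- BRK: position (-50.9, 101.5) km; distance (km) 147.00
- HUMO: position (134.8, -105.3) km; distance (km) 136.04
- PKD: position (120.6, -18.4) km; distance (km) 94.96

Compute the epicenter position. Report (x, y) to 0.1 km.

25.8 km east, -23.9 km north

Circle about each station: (x + 50.9)² + (y − 101.5)² = 147.00²; (x − 134.8)² + (y + 105.3)² = 136.04²; (x − 120.6)² + (y + 18.4)² = 94.96².
Subtracting the BRK equation from the HUMO and PKD equations removes the quadratic terms:
371.4 x − 413.6 y = 19468.19
343.0 x − 239.8 y = 14581.46
Solving the 2×2 system: x ≈ 25.8, y ≈ -23.9 km.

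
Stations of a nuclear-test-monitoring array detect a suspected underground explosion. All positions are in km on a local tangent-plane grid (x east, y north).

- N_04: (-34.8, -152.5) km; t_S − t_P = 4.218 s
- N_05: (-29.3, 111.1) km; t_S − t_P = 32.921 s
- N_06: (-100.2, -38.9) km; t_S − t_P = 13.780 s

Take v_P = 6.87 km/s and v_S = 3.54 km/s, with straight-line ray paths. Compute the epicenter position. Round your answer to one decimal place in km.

Distance from S−P lag: d = Δt · v_P v_S / (v_P − v_S) = Δt · (6.87·3.54)/(6.87−3.54) ≈ 7.3032·Δt.
So d_N_04 = 30.81, d_N_05 = 240.43, d_N_06 = 100.64 km.
Circle about each station: (x + 34.8)² + (y + 152.5)² = 30.81²; (x + 29.3)² + (y − 111.1)² = 240.43²; (x + 100.2)² + (y + 38.9)² = 100.64².
Subtracting the N_04 equation from the N_05 and N_06 equations removes the quadratic terms:
11.0 x + 527.2 y = -68122.92
-130.8 x + 227.2 y = -22093.19
Solving the 2×2 system: x ≈ -53.6, y ≈ -128.1 km.

(-53.6, -128.1)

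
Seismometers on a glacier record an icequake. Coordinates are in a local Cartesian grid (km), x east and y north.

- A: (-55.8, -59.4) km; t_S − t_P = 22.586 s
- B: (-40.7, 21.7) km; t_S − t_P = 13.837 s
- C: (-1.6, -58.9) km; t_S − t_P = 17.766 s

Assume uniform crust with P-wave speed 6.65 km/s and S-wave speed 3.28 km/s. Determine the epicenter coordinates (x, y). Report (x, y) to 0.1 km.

x ≈ 45.5 km, y ≈ 46.0 km

Distance from S−P lag: d = Δt · v_P v_S / (v_P − v_S) = Δt · (6.65·3.28)/(6.65−3.28) ≈ 6.4724·Δt.
So d_A = 146.19, d_B = 89.56, d_C = 114.99 km.
Circle about each station: (x + 55.8)² + (y + 59.4)² = 146.19²; (x + 40.7)² + (y − 21.7)² = 89.56²; (x + 1.6)² + (y + 58.9)² = 114.99².
Subtracting the A equation from the B and C equations removes the quadratic terms:
30.2 x + 162.2 y = 8835.90
108.4 x + 1.0 y = 4978.59
Solving the 2×2 system: x ≈ 45.5, y ≈ 46.0 km.
Check against A (with the unrounded x, y): √((x + 55.8)²+(y + 59.4)²) = 146.19 ≈ 146.19 km. ✓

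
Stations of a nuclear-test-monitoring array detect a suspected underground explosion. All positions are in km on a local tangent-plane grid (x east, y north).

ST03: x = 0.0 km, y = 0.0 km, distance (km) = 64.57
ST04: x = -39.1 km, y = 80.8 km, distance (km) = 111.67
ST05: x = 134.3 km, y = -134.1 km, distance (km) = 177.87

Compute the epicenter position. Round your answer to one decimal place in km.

(58.7, 26.9)

Circle about each station: x² + y² = 64.57²; (x + 39.1)² + (y − 80.8)² = 111.67²; (x − 134.3)² + (y + 134.1)² = 177.87².
Subtracting the ST03 equation from the ST04 and ST05 equations removes the quadratic terms:
-78.2 x + 161.6 y = -243.45
268.6 x − 268.2 y = 8550.85
Solving the 2×2 system: x ≈ 58.7, y ≈ 26.9 km.
Check against ST03 (with the unrounded x, y): √(x²+y²) = 64.56 ≈ 64.57 km. ✓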